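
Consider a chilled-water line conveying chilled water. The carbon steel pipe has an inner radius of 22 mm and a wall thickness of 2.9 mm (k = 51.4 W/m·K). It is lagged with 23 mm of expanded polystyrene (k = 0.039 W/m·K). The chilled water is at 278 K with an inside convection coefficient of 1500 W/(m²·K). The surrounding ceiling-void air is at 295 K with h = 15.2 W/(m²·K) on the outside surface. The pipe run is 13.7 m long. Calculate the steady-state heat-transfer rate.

Q ≈ 80.5 W

Per-layer cylindrical resistances, series-summed:
R_inner film = 1/(h_i·2πr₁L) = 1/(1500×2π×0.022×13.7) = 3.52×10^-4 K/W
R_carbon steel pipe wall = ln(24.9/22)/(2π×51.4×13.7) = 2.799×10^-5 K/W
R_expanded polystyrene = ln(47.9/24.9)/(2π×0.039×13.7) = 0.1949 K/W
R_outer film = 1/(h_o·2πr_oL) = 1/(15.2×2π×0.0479×13.7) = 0.01596 K/W
R_total = 0.2112 K/W
Q = ΔT/R_total = 17/0.2112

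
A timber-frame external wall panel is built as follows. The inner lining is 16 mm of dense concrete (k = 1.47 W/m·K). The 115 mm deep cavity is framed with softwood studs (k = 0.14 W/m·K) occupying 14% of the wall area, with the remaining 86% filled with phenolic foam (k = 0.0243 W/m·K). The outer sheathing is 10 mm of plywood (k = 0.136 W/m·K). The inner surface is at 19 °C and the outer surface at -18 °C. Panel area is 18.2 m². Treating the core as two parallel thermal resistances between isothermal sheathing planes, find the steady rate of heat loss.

Q ≈ 230 W

Sheathing layers in series; stud and cavity paths in parallel between them.
R_inner = 0.016/(1.47×18.2) = 5.98×10^-4 K/W
R_stud  = 0.115/(0.14×0.14×18.2) = 0.3224 K/W
R_cav   = 0.115/(0.0243×0.86×18.2) = 0.3024 K/W
1/R_core = 1/R_stud + 1/R_cav → R_core = 0.156 K/W
R_outer = 0.01/(0.136×18.2) = 0.00404 K/W
R_total = 0.1607 K/W
Q = ΔT/R_total = 37/0.1607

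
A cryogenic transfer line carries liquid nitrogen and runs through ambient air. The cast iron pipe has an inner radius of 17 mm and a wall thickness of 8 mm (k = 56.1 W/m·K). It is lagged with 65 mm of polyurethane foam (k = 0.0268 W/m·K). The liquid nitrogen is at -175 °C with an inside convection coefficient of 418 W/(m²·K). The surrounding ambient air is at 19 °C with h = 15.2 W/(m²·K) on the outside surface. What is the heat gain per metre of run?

q′ ≈ 25 W/m

Radial resistances (cylindrical: R_cond = ln(r_o/r_i)/(2πkL), R_conv = 1/(h·2πrL)):
R_inner film = 1/(h_i·2πr₁L) = 1/(418×2π×0.017×1) = 0.0224 K/W
R_cast iron pipe wall = ln(25/17)/(2π×56.1×1) = 0.001094 K/W
R_polyurethane foam = ln(90/25)/(2π×0.0268×1) = 7.607 K/W
R_outer film = 1/(h_o·2πr_oL) = 1/(15.2×2π×0.09×1) = 0.1163 K/W
R_total = 7.747 K/W
Q = ΔT/R_total = 194/7.747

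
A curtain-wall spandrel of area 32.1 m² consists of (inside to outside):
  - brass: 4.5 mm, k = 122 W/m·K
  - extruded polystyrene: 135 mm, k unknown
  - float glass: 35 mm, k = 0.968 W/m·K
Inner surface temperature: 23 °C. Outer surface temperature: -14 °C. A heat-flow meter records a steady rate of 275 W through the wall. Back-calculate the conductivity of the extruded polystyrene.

k ≈ 0.0315 W/(m·K)

Thermal resistances in series:
R_brass = L/(kA) = 0.0045/(122×32.1) = 1.149×10^-6 K/W
R_float glass = L/(kA) = 0.035/(0.968×32.1) = 0.001126 K/W
Sum of known resistances R_other = 0.001128 K/W
Total R = ΔT/Q = 37/275 = 0.1345 K/W
R_extruded polystyrene = R_total − R_other = 0.1334 K/W
k = L/(R·A) = 0.135/(0.1334×32.1)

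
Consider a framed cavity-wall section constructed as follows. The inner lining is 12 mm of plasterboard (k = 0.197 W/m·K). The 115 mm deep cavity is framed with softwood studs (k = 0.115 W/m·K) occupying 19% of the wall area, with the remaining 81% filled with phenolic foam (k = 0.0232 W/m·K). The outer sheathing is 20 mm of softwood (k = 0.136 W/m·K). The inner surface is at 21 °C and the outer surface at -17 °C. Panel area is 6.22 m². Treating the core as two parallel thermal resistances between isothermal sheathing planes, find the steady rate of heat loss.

Q ≈ 77.8 W

Sheathing layers in series; stud and cavity paths in parallel between them.
R_inner = 0.012/(0.197×6.22) = 0.009793 K/W
R_stud  = 0.115/(0.115×0.19×6.22) = 0.8462 K/W
R_cav   = 0.115/(0.0232×0.81×6.22) = 0.9839 K/W
1/R_core = 1/R_stud + 1/R_cav → R_core = 0.4549 K/W
R_outer = 0.02/(0.136×6.22) = 0.02364 K/W
R_total = 0.4884 K/W
Q = ΔT/R_total = 38/0.4884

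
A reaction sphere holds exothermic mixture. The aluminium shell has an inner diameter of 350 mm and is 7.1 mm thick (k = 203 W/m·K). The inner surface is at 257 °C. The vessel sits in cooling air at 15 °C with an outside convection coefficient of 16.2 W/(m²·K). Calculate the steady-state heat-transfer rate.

Each spherical layer contributes R = (1/r_i − 1/r_o)/(4πk):
R_aluminium shell = (1/0.175 − 1/0.1821)/(4π×203) = 8.734×10^-5 K/W
R_outer film = 1/(h·4πr_o²) = 1/(16.2×4π×0.1821²) = 0.1481 K/W
R_total = 0.1482 K/W
Q = ΔT/R_total = 242/0.1482

Q ≈ 1630 W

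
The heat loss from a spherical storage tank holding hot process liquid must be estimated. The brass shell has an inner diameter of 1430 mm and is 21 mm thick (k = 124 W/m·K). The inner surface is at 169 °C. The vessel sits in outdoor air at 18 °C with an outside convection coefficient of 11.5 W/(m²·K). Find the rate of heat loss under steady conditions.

Radial (spherical) resistances in series:
R_brass shell = (1/0.715 − 1/0.736)/(4π×124) = 2.561×10^-5 K/W
R_outer film = 1/(h·4πr_o²) = 1/(11.5×4π×0.736²) = 0.01277 K/W
R_total = 0.0128 K/W
Q = ΔT/R_total = 151/0.0128

Q ≈ 11800 W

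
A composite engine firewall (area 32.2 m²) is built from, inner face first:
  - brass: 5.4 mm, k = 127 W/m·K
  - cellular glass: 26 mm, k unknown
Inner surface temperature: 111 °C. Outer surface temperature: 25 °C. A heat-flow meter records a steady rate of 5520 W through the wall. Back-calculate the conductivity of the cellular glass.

Using the resistance-network approach (series):
R_brass = L/(kA) = 0.0054/(127×32.2) = 1.32×10^-6 K/W
Sum of known resistances R_other = 1.32×10^-6 K/W
Total R = ΔT/Q = 86/5520 = 0.01558 K/W
R_cellular glass = R_total − R_other = 0.01558 K/W
k = L/(R·A) = 0.026/(0.01558×32.2)

k ≈ 0.0518 W/(m·K)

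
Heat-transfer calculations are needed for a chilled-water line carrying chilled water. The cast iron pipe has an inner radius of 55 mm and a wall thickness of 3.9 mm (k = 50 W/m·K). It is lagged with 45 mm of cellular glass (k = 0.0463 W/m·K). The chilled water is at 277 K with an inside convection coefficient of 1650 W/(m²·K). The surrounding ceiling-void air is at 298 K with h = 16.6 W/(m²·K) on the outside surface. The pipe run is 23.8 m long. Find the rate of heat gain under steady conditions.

Q ≈ 244 W

Radial resistances (cylindrical: R_cond = ln(r_o/r_i)/(2πkL), R_conv = 1/(h·2πrL)):
R_inner film = 1/(h_i·2πr₁L) = 1/(1650×2π×0.055×23.8) = 7.369×10^-5 K/W
R_cast iron pipe wall = ln(58.9/55)/(2π×50×23.8) = 9.162×10^-6 K/W
R_cellular glass = ln(103.9/58.9)/(2π×0.0463×23.8) = 0.08198 K/W
R_outer film = 1/(h_o·2πr_oL) = 1/(16.6×2π×0.1039×23.8) = 0.003877 K/W
R_total = 0.08594 K/W
Q = ΔT/R_total = 21/0.08594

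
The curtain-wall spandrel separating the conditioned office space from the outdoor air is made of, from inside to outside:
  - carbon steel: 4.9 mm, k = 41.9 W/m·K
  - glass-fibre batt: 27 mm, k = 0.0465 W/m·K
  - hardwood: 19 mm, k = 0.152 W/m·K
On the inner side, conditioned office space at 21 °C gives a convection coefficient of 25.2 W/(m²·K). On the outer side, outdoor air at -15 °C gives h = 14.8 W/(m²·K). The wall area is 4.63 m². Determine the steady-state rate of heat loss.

Q ≈ 205 W

Thermal resistances in series:
R_inner film = 1/(h_i·A) = 1/(25.2×4.63) = 0.008571 K/W
R_carbon steel = L/(kA) = 0.0049/(41.9×4.63) = 2.526×10^-5 K/W
R_glass-fibre batt = L/(kA) = 0.027/(0.0465×4.63) = 0.1254 K/W
R_hardwood = L/(kA) = 0.019/(0.152×4.63) = 0.027 K/W
R_outer film = 1/(h_o·A) = 1/(14.8×4.63) = 0.01459 K/W
R_total = 0.1756 K/W
Q = ΔT / R_total = 36 / 0.1756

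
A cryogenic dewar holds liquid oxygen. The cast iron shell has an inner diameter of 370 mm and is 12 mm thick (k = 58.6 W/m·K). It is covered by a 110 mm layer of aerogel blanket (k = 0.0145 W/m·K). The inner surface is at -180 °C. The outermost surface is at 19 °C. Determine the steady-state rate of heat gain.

Q ≈ 19.9 W

Each spherical layer contributes R = (1/r_i − 1/r_o)/(4πk):
R_cast iron shell = (1/0.185 − 1/0.197)/(4π×58.6) = 4.471×10^-4 K/W
R_aerogel blanket = (1/0.197 − 1/0.307)/(4π×0.0145) = 9.982 K/W
R_total = 9.982 K/W
Q = ΔT/R_total = 199/9.982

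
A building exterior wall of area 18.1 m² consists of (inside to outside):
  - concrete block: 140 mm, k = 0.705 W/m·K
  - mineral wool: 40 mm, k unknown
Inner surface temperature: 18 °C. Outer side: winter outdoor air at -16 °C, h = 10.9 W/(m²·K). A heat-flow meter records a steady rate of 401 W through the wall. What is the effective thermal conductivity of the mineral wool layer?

k ≈ 0.0321 W/(m·K)

Treating each layer as a thermal resistance in series:
R_concrete block = L/(kA) = 0.14/(0.705×18.1) = 0.01097 K/W
R_outer film = 1/(h_o·A) = 1/(10.9×18.1) = 0.005069 K/W
Sum of known resistances R_other = 0.01604 K/W
Total R = ΔT/Q = 34/401 = 0.08479 K/W
R_mineral wool = R_total − R_other = 0.06875 K/W
k = L/(R·A) = 0.04/(0.06875×18.1)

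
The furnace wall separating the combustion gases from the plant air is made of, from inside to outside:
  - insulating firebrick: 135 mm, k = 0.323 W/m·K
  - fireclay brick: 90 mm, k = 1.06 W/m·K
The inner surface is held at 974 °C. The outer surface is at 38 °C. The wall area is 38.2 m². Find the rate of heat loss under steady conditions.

Q ≈ 71100 W

Model the wall as resistances in series:
R_insulating firebrick = L/(kA) = 0.135/(0.323×38.2) = 0.01094 K/W
R_fireclay brick = L/(kA) = 0.09/(1.06×38.2) = 0.002223 K/W
R_total = 0.01316 K/W
Q = ΔT / R_total = 936 / 0.01316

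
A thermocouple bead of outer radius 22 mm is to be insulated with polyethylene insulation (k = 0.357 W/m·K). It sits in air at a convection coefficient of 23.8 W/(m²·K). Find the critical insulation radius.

r_cr ≈ 30 mm

For a sphere r_cr = 2k/h = 2×0.357/23.8
r_cr = 30 mm; since the bare radius (22 mm) is below r_cr, adding a thin layer of insulation will *increase* heat loss.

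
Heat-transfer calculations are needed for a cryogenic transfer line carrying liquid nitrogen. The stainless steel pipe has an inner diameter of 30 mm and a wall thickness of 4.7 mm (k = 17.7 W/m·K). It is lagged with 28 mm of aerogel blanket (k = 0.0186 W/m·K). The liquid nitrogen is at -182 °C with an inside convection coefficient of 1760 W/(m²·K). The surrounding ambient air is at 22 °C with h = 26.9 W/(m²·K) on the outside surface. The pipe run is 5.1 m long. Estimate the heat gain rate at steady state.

Q ≈ 135 W

Treating each annulus and film as a series resistance:
R_inner film = 1/(h_i·2πr₁L) = 1/(1760×2π×0.015×5.1) = 0.001182 K/W
R_stainless steel pipe wall = ln(19.7/15)/(2π×17.7×5.1) = 4.806×10^-4 K/W
R_aerogel blanket = ln(47.7/19.7)/(2π×0.0186×5.1) = 1.484 K/W
R_outer film = 1/(h_o·2πr_oL) = 1/(26.9×2π×0.0477×5.1) = 0.02432 K/W
R_total = 1.51 K/W
Q = ΔT/R_total = 204/1.51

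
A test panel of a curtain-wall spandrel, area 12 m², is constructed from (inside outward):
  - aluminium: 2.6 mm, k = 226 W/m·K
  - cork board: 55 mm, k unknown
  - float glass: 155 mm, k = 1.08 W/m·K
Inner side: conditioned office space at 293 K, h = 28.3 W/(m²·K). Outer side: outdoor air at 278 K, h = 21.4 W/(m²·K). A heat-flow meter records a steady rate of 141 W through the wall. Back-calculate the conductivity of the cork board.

k ≈ 0.0523 W/(m·K)

Model the wall as resistances in series:
R_inner film = 1/(h_i·A) = 1/(28.3×12) = 0.002945 K/W
R_aluminium = L/(kA) = 0.0026/(226×12) = 9.587×10^-7 K/W
R_float glass = L/(kA) = 0.155/(1.08×12) = 0.01196 K/W
R_outer film = 1/(h_o·A) = 1/(21.4×12) = 0.003894 K/W
Sum of known resistances R_other = 0.0188 K/W
Total R = ΔT/Q = 15/141 = 0.1064 K/W
R_cork board = R_total − R_other = 0.08758 K/W
k = L/(R·A) = 0.055/(0.08758×12)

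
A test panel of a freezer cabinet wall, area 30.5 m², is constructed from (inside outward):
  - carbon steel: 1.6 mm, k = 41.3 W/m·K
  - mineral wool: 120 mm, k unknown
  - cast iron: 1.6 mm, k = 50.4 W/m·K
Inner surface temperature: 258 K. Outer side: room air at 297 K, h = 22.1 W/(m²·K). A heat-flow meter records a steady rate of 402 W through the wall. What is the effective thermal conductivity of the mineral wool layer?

Model the wall as resistances in series:
R_carbon steel = L/(kA) = 0.0016/(41.3×30.5) = 1.27×10^-6 K/W
R_cast iron = L/(kA) = 0.0016/(50.4×30.5) = 1.041×10^-6 K/W
R_outer film = 1/(h_o·A) = 1/(22.1×30.5) = 0.001484 K/W
Sum of known resistances R_other = 0.001486 K/W
Total R = ΔT/Q = 39/402 = 0.09701 K/W
R_mineral wool = R_total − R_other = 0.09553 K/W
k = L/(R·A) = 0.12/(0.09553×30.5)

k ≈ 0.0412 W/(m·K)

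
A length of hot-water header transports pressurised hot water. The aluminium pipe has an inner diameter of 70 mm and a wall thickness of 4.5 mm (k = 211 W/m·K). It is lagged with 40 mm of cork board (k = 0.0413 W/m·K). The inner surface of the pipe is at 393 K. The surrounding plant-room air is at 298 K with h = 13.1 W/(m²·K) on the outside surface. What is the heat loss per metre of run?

Treating each annulus and film as a series resistance:
R_aluminium pipe wall = ln(39.5/35)/(2π×211×1) = 9.123×10^-5 K/W
R_cork board = ln(79.5/39.5)/(2π×0.0413×1) = 2.695 K/W
R_outer film = 1/(h_o·2πr_oL) = 1/(13.1×2π×0.0795×1) = 0.1528 K/W
R_total = 2.848 K/W
Q = ΔT/R_total = 95/2.848

q′ ≈ 33.4 W/m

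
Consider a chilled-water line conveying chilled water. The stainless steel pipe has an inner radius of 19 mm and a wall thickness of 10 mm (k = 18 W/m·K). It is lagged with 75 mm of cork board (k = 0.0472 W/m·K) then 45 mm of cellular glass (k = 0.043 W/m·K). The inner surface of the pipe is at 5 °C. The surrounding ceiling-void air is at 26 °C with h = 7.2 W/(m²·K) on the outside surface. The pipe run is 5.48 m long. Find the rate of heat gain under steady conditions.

For a radial system each layer contributes R = ln(r_out/r_in)/(2πkL); films add R = 1/(hA).
R_stainless steel pipe wall = ln(29/19)/(2π×18×5.48) = 6.823×10^-4 K/W
R_cork board = ln(104/29)/(2π×0.0472×5.48) = 0.7858 K/W
R_cellular glass = ln(149/104)/(2π×0.043×5.48) = 0.2428 K/W
R_outer film = 1/(h_o·2πr_oL) = 1/(7.2×2π×0.149×5.48) = 0.02707 K/W
R_total = 1.056 K/W
Q = ΔT/R_total = 21/1.056

Q ≈ 19.9 W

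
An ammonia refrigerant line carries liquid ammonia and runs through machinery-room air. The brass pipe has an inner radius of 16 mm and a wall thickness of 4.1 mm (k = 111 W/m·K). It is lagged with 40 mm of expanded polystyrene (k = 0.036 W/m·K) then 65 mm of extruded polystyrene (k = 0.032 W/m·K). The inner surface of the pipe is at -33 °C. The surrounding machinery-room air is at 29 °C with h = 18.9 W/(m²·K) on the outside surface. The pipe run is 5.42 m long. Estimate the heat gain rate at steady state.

Cylindrical conduction, so R = ln(r₂/r₁)/(2πkL) per layer, in series:
R_brass pipe wall = ln(20.1/16)/(2π×111×5.42) = 6.035×10^-5 K/W
R_expanded polystyrene = ln(60.1/20.1)/(2π×0.036×5.42) = 0.8934 K/W
R_extruded polystyrene = ln(125.1/60.1)/(2π×0.032×5.42) = 0.6727 K/W
R_outer film = 1/(h_o·2πr_oL) = 1/(18.9×2π×0.1251×5.42) = 0.01242 K/W
R_total = 1.579 K/W
Q = ΔT/R_total = 62/1.579

Q ≈ 39.3 W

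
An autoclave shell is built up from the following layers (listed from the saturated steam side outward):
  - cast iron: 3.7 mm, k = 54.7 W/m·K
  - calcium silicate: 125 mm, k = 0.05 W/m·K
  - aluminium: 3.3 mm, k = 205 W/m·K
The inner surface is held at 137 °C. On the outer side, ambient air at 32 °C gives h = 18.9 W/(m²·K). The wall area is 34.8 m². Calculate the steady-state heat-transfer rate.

Series thermal resistances:
R_cast iron = L/(kA) = 0.0037/(54.7×34.8) = 1.944×10^-6 K/W
R_calcium silicate = L/(kA) = 0.125/(0.05×34.8) = 0.07184 K/W
R_aluminium = L/(kA) = 0.0033/(205×34.8) = 4.626×10^-7 K/W
R_outer film = 1/(h_o·A) = 1/(18.9×34.8) = 0.00152 K/W
R_total = 0.07336 K/W
Q = ΔT / R_total = 105 / 0.07336

Q ≈ 1430 W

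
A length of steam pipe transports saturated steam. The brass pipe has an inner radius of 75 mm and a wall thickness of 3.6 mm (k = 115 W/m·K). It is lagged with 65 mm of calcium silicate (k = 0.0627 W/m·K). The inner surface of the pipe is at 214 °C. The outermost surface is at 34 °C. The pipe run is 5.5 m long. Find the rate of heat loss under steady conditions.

Q ≈ 647 W

Per-layer cylindrical resistances, series-summed:
R_brass pipe wall = ln(78.6/75)/(2π×115×5.5) = 1.18×10^-5 K/W
R_calcium silicate = ln(143.6/78.6)/(2π×0.0627×5.5) = 0.2781 K/W
R_total = 0.2782 K/W
Q = ΔT/R_total = 180/0.2782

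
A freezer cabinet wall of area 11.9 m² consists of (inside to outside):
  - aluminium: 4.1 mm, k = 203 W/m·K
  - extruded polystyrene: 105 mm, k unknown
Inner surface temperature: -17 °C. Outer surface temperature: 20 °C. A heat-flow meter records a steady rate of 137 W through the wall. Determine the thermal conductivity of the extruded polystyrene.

Thermal resistances in series:
R_aluminium = L/(kA) = 0.0041/(203×11.9) = 1.697×10^-6 K/W
Sum of known resistances R_other = 1.697×10^-6 K/W
Total R = ΔT/Q = 37/137 = 0.2701 K/W
R_extruded polystyrene = R_total − R_other = 0.2701 K/W
k = L/(R·A) = 0.105/(0.2701×11.9)

k ≈ 0.0327 W/(m·K)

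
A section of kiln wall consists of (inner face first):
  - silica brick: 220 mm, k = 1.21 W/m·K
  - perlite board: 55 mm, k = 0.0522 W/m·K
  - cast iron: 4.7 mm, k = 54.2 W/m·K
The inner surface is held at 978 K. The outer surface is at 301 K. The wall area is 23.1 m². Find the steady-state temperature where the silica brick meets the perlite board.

T ≈ 878 K

Treating each layer as a thermal resistance in series:
R_silica brick = L/(kA) = 0.22/(1.21×23.1) = 0.007871 K/W
R_perlite board = L/(kA) = 0.055/(0.0522×23.1) = 0.04561 K/W
R_cast iron = L/(kA) = 0.0047/(54.2×23.1) = 3.754×10^-6 K/W
R_total = 0.05349 K/W;  Q = ΔT/R_total = 677/0.05349 = 12660 W
T_interface = T_inner − Q·ΣR(inner→interface) = 978 − 12700×0.007871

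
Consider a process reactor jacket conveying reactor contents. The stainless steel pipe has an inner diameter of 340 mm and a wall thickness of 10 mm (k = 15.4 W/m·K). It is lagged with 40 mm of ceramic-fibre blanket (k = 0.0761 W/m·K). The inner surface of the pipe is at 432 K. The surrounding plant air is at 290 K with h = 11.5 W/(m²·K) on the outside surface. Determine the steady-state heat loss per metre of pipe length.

q′ ≈ 294 W/m

Radial resistances (cylindrical: R_cond = ln(r_o/r_i)/(2πkL), R_conv = 1/(h·2πrL)):
R_stainless steel pipe wall = ln(180/170)/(2π×15.4×1) = 5.907×10^-4 K/W
R_ceramic-fibre blanket = ln(220/180)/(2π×0.0761×1) = 0.4197 K/W
R_outer film = 1/(h_o·2πr_oL) = 1/(11.5×2π×0.22×1) = 0.06291 K/W
R_total = 0.4832 K/W
Q = ΔT/R_total = 142/0.4832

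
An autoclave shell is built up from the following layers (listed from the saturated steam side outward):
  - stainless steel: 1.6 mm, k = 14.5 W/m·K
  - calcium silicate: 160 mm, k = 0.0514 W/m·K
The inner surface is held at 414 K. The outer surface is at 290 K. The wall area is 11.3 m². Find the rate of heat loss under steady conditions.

Model the wall as resistances in series:
R_stainless steel = L/(kA) = 0.0016/(14.5×11.3) = 9.765×10^-6 K/W
R_calcium silicate = L/(kA) = 0.16/(0.0514×11.3) = 0.2755 K/W
R_total = 0.2755 K/W
Q = ΔT / R_total = 124 / 0.2755

Q ≈ 450 W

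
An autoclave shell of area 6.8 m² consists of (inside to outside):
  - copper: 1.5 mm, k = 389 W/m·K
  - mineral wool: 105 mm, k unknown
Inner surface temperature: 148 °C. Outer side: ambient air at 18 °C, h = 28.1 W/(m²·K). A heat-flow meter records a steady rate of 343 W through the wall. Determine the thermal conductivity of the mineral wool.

Treating each layer as a thermal resistance in series:
R_copper = L/(kA) = 0.0015/(389×6.8) = 5.671×10^-7 K/W
R_outer film = 1/(h_o·A) = 1/(28.1×6.8) = 0.005233 K/W
Sum of known resistances R_other = 0.005234 K/W
Total R = ΔT/Q = 130/343 = 0.379 K/W
R_mineral wool = R_total − R_other = 0.3738 K/W
k = L/(R·A) = 0.105/(0.3738×6.8)

k ≈ 0.0413 W/(m·K)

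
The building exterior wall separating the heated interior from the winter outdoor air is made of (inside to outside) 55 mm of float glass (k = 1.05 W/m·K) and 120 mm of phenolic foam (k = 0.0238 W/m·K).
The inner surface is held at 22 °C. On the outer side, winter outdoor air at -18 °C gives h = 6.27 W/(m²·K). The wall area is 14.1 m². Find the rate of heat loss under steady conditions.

Thermal resistances in series:
R_float glass = L/(kA) = 0.055/(1.05×14.1) = 0.003715 K/W
R_phenolic foam = L/(kA) = 0.12/(0.0238×14.1) = 0.3576 K/W
R_outer film = 1/(h_o·A) = 1/(6.27×14.1) = 0.01131 K/W
R_total = 0.3726 K/W
Q = ΔT / R_total = 40 / 0.3726

Q ≈ 107 W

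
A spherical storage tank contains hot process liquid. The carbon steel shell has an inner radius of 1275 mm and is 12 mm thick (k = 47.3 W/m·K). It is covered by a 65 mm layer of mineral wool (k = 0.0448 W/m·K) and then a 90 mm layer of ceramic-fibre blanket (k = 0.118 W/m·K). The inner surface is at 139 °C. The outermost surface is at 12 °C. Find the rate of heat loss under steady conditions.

Q ≈ 1300 W

Radial (spherical) resistances in series:
R_carbon steel shell = (1/1.275 − 1/1.287)/(4π×47.3) = 1.23×10^-5 K/W
R_mineral wool = (1/1.287 − 1/1.352)/(4π×0.0448) = 0.06635 K/W
R_ceramic-fibre blanket = (1/1.352 − 1/1.442)/(4π×0.118) = 0.03113 K/W
R_total = 0.0975 K/W
Q = ΔT/R_total = 127/0.0975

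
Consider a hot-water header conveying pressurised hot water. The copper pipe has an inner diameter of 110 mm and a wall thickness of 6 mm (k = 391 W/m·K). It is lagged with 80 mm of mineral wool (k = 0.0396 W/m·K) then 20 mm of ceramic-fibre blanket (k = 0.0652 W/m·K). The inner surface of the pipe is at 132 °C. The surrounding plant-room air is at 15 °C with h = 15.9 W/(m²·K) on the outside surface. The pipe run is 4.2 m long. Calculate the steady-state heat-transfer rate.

Q ≈ 131 W

Treating each annulus and film as a series resistance:
R_copper pipe wall = ln(61/55)/(2π×391×4.2) = 1.003×10^-5 K/W
R_mineral wool = ln(141/61)/(2π×0.0396×4.2) = 0.8018 K/W
R_ceramic-fibre blanket = ln(161/141)/(2π×0.0652×4.2) = 0.07709 K/W
R_outer film = 1/(h_o·2πr_oL) = 1/(15.9×2π×0.161×4.2) = 0.0148 K/W
R_total = 0.8937 K/W
Q = ΔT/R_total = 117/0.8937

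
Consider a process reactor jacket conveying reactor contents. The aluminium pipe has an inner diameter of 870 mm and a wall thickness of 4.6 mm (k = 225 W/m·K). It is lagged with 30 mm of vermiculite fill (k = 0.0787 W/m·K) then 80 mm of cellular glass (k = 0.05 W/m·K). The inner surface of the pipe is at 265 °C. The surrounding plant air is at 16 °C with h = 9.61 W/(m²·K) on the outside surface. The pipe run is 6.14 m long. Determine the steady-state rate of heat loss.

Q ≈ 2300 W

Treating each annulus and film as a series resistance:
R_aluminium pipe wall = ln(439.6/435)/(2π×225×6.14) = 1.212×10^-6 K/W
R_vermiculite fill = ln(469.6/439.6)/(2π×0.0787×6.14) = 0.02174 K/W
R_cellular glass = ln(549.6/469.6)/(2π×0.05×6.14) = 0.08155 K/W
R_outer film = 1/(h_o·2πr_oL) = 1/(9.61×2π×0.5496×6.14) = 0.004908 K/W
R_total = 0.1082 K/W
Q = ΔT/R_total = 249/0.1082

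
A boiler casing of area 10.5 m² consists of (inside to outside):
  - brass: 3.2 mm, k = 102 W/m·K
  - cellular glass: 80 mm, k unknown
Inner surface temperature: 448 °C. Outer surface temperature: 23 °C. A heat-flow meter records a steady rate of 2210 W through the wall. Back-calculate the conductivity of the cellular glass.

k ≈ 0.0396 W/(m·K)

Series thermal resistances:
R_brass = L/(kA) = 0.0032/(102×10.5) = 2.988×10^-6 K/W
Sum of known resistances R_other = 2.988×10^-6 K/W
Total R = ΔT/Q = 425/2210 = 0.1923 K/W
R_cellular glass = R_total − R_other = 0.1923 K/W
k = L/(R·A) = 0.08/(0.1923×10.5)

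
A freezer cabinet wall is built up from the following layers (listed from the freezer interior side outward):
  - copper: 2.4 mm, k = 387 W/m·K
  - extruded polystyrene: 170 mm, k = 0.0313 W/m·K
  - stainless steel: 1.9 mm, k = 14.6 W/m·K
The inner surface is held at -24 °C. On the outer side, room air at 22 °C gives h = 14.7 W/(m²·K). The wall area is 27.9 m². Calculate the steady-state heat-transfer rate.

Thermal resistances in series:
R_copper = L/(kA) = 0.0024/(387×27.9) = 2.223×10^-7 K/W
R_extruded polystyrene = L/(kA) = 0.17/(0.0313×27.9) = 0.1947 K/W
R_stainless steel = L/(kA) = 0.0019/(14.6×27.9) = 4.664×10^-6 K/W
R_outer film = 1/(h_o·A) = 1/(14.7×27.9) = 0.002438 K/W
R_total = 0.1971 K/W
Q = ΔT / R_total = 46 / 0.1971

Q ≈ 233 W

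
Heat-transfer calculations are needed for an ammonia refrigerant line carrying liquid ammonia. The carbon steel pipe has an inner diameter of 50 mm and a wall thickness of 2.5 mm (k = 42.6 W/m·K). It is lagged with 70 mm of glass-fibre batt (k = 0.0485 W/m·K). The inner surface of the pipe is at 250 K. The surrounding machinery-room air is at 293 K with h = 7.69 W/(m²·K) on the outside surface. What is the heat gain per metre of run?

Radial resistances (cylindrical: R_cond = ln(r_o/r_i)/(2πkL), R_conv = 1/(h·2πrL)):
R_carbon steel pipe wall = ln(27.5/25)/(2π×42.6×1) = 3.561×10^-4 K/W
R_glass-fibre batt = ln(97.5/27.5)/(2π×0.0485×1) = 4.153 K/W
R_outer film = 1/(h_o·2πr_oL) = 1/(7.69×2π×0.0975×1) = 0.2123 K/W
R_total = 4.366 K/W
Q = ΔT/R_total = 43/4.366

q′ ≈ 9.85 W/m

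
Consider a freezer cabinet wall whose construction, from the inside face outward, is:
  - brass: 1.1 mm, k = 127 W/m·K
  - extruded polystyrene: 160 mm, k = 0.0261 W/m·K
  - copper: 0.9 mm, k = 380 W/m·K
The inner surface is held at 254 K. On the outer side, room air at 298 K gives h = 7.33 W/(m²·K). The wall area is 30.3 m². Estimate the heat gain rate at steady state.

Series thermal resistances:
R_brass = L/(kA) = 0.0011/(127×30.3) = 2.859×10^-7 K/W
R_extruded polystyrene = L/(kA) = 0.16/(0.0261×30.3) = 0.2023 K/W
R_copper = L/(kA) = 0.0009/(380×30.3) = 7.817×10^-8 K/W
R_outer film = 1/(h_o·A) = 1/(7.33×30.3) = 0.004502 K/W
R_total = 0.2068 K/W
Q = ΔT / R_total = 44 / 0.2068

Q ≈ 213 W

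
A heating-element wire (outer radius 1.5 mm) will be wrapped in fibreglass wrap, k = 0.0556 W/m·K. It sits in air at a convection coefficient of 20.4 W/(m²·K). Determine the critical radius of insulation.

r_cr ≈ 2.73 mm

For a cylinder r_cr = k/h = 0.0556/20.4
r_cr = 2.73 mm; since the bare radius (1.5 mm) is below r_cr, adding a thin layer of insulation will *increase* heat loss.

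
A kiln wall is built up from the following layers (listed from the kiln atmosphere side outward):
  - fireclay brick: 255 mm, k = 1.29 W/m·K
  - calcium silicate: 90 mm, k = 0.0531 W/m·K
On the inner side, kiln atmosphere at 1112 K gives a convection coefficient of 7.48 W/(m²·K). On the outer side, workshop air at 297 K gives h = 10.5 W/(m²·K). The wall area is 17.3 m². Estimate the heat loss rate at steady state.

Q ≈ 6650 W

Using the resistance-network approach (series):
R_inner film = 1/(h_i·A) = 1/(7.48×17.3) = 0.007728 K/W
R_fireclay brick = L/(kA) = 0.255/(1.29×17.3) = 0.01143 K/W
R_calcium silicate = L/(kA) = 0.09/(0.0531×17.3) = 0.09797 K/W
R_outer film = 1/(h_o·A) = 1/(10.5×17.3) = 0.005505 K/W
R_total = 0.1226 K/W
Q = ΔT / R_total = 815 / 0.1226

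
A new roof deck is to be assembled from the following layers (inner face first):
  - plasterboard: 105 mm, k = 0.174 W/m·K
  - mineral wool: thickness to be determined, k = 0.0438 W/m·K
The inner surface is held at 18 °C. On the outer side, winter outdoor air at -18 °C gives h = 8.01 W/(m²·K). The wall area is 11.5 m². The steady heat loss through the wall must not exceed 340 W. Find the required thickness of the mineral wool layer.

Thermal resistances in series:
R_plasterboard = L/(kA) = 0.105/(0.174×11.5) = 0.05247 K/W
R_outer film = 1/(h_o·A) = 1/(8.01×11.5) = 0.01086 K/W
Sum of the known resistances R_other = 0.06333 K/W
Required total resistance R_tot = ΔT/Q_allow = 36/340 = 0.1059 K/W
R_mineral wool = R_tot − R_other = 0.04255 K/W
L = R·k·A = 0.04255×0.0438×11.5

L ≈ 21.4 mm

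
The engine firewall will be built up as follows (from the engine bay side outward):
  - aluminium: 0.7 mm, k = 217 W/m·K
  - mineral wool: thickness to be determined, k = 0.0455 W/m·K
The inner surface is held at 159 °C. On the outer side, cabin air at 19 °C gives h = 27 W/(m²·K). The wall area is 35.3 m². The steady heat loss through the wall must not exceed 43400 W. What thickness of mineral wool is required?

L ≈ 3.5 mm

Series thermal resistances:
R_aluminium = L/(kA) = 0.0007/(217×35.3) = 9.138×10^-8 K/W
R_outer film = 1/(h_o·A) = 1/(27×35.3) = 0.001049 K/W
Sum of the known resistances R_other = 0.001049 K/W
Required total resistance R_tot = ΔT/Q_allow = 140/43400 = 0.003226 K/W
R_mineral wool = R_tot − R_other = 0.002177 K/W
L = R·k·A = 0.002177×0.0455×35.3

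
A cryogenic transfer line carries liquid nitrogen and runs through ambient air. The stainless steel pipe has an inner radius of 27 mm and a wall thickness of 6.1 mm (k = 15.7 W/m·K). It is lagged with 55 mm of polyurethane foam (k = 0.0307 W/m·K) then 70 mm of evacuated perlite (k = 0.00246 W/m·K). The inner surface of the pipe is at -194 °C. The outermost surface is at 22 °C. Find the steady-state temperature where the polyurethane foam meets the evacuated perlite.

Per-layer cylindrical resistances, series-summed:
R_stainless steel pipe wall = ln(33.1/27)/(2π×15.7×1) = 0.002065 K/W
R_polyurethane foam = ln(88.1/33.1)/(2π×0.0307×1) = 5.075 K/W
R_evacuated perlite = ln(158.1/88.1)/(2π×0.00246×1) = 37.83 K/W
R_total = 42.91 K/W
Q = ΔT/R_total = 216/42.91
Q = 5.03 W/m
T_interface = T_inner + Q·ΣR(inner→interface) = -194 + 5.03×5.077

T ≈ -168 °C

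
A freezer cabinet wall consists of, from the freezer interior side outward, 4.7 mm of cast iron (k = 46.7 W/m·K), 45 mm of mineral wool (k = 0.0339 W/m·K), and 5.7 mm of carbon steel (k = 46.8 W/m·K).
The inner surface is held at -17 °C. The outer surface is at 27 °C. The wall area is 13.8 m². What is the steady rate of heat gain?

Series thermal resistances:
R_cast iron = L/(kA) = 0.0047/(46.7×13.8) = 7.293×10^-6 K/W
R_mineral wool = L/(kA) = 0.045/(0.0339×13.8) = 0.09619 K/W
R_carbon steel = L/(kA) = 0.0057/(46.8×13.8) = 8.826×10^-6 K/W
R_total = 0.09621 K/W
Q = ΔT / R_total = 44 / 0.09621

Q ≈ 457 W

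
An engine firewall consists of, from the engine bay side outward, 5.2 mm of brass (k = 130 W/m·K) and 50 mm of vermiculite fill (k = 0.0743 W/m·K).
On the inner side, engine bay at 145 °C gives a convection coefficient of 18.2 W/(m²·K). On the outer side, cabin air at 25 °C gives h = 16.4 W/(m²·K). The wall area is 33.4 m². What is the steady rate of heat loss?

Q ≈ 5080 W

Using the resistance-network approach (series):
R_inner film = 1/(h_i·A) = 1/(18.2×33.4) = 0.001645 K/W
R_brass = L/(kA) = 0.0052/(130×33.4) = 1.198×10^-6 K/W
R_vermiculite fill = L/(kA) = 0.05/(0.0743×33.4) = 0.02015 K/W
R_outer film = 1/(h_o·A) = 1/(16.4×33.4) = 0.001826 K/W
R_total = 0.02362 K/W
Q = ΔT / R_total = 120 / 0.02362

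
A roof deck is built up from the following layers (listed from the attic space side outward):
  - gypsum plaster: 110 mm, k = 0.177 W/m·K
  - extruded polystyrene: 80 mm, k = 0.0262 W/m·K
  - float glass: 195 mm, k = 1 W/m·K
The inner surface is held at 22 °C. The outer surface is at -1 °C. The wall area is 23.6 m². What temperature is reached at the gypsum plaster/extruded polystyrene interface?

Model the wall as resistances in series:
R_gypsum plaster = L/(kA) = 0.11/(0.177×23.6) = 0.02633 K/W
R_extruded polystyrene = L/(kA) = 0.08/(0.0262×23.6) = 0.1294 K/W
R_float glass = L/(kA) = 0.195/(1×23.6) = 0.008263 K/W
R_total = 0.164 K/W;  Q = ΔT/R_total = 23/0.164 = 140.3 W
T_interface = T_inner − Q·ΣR(inner→interface) = 22 − 140×0.02633

T ≈ 18.3 °C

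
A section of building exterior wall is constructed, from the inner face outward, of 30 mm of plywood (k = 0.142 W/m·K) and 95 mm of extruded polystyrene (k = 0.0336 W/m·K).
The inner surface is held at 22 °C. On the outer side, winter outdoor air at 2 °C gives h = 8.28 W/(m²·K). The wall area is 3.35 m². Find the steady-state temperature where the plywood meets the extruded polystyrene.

Model the wall as resistances in series:
R_plywood = L/(kA) = 0.03/(0.142×3.35) = 0.06306 K/W
R_extruded polystyrene = L/(kA) = 0.095/(0.0336×3.35) = 0.844 K/W
R_outer film = 1/(h_o·A) = 1/(8.28×3.35) = 0.03605 K/W
R_total = 0.9431 K/W;  Q = ΔT/R_total = 20/0.9431 = 21.21 W
T_interface = T_inner − Q·ΣR(inner→interface) = 22 − 21.2×0.06306

T ≈ 20.7 °C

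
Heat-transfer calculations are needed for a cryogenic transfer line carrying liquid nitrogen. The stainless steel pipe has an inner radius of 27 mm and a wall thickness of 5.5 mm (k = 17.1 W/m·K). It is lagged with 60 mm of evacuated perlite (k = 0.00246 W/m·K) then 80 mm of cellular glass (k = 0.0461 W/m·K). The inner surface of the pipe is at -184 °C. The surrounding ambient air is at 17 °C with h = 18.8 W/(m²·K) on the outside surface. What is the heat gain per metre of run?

q′ ≈ 2.88 W/m

Per-layer cylindrical resistances, series-summed:
R_stainless steel pipe wall = ln(32.5/27)/(2π×17.1×1) = 0.001726 K/W
R_evacuated perlite = ln(92.5/32.5)/(2π×0.00246×1) = 67.67 K/W
R_cellular glass = ln(172.5/92.5)/(2π×0.0461×1) = 2.151 K/W
R_outer film = 1/(h_o·2πr_oL) = 1/(18.8×2π×0.1725×1) = 0.04908 K/W
R_total = 69.87 K/W
Q = ΔT/R_total = 201/69.87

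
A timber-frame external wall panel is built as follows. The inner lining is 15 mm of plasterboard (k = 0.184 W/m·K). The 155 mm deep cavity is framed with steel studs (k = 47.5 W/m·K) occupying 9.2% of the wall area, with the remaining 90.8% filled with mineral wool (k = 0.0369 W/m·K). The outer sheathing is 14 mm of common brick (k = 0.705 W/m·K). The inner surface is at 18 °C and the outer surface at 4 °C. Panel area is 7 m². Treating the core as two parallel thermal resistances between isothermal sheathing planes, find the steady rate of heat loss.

Q ≈ 718 W

Sheathing layers in series; stud and cavity paths in parallel between them.
R_inner = 0.015/(0.184×7) = 0.01165 K/W
R_stud  = 0.155/(47.5×0.092×7) = 0.005067 K/W
R_cav   = 0.155/(0.0369×0.908×7) = 0.6609 K/W
1/R_core = 1/R_stud + 1/R_cav → R_core = 0.005028 K/W
R_outer = 0.014/(0.705×7) = 0.002837 K/W
R_total = 0.01951 K/W
Q = ΔT/R_total = 14/0.01951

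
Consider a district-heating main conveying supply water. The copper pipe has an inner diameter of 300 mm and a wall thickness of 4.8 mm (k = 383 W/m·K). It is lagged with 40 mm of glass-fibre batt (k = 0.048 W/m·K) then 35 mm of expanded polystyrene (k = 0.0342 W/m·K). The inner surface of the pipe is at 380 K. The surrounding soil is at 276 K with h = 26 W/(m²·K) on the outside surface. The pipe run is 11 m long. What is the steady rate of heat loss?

Q ≈ 734 W

Radial resistances (cylindrical: R_cond = ln(r_o/r_i)/(2πkL), R_conv = 1/(h·2πrL)):
R_copper pipe wall = ln(154.8/150)/(2π×383×11) = 1.19×10^-6 K/W
R_glass-fibre batt = ln(194.8/154.8)/(2π×0.048×11) = 0.06928 K/W
R_expanded polystyrene = ln(229.8/194.8)/(2π×0.0342×11) = 0.0699 K/W
R_outer film = 1/(h_o·2πr_oL) = 1/(26×2π×0.2298×11) = 0.002422 K/W
R_total = 0.1416 K/W
Q = ΔT/R_total = 104/0.1416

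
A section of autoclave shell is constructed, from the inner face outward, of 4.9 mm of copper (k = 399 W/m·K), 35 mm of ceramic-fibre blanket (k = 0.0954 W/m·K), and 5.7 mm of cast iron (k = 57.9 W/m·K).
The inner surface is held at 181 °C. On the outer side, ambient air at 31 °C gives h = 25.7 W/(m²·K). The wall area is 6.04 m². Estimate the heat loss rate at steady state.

Using the resistance-network approach (series):
R_copper = L/(kA) = 0.0049/(399×6.04) = 2.033×10^-6 K/W
R_ceramic-fibre blanket = L/(kA) = 0.035/(0.0954×6.04) = 0.06074 K/W
R_cast iron = L/(kA) = 0.0057/(57.9×6.04) = 1.63×10^-5 K/W
R_outer film = 1/(h_o·A) = 1/(25.7×6.04) = 0.006442 K/W
R_total = 0.0672 K/W
Q = ΔT / R_total = 150 / 0.0672

Q ≈ 2230 W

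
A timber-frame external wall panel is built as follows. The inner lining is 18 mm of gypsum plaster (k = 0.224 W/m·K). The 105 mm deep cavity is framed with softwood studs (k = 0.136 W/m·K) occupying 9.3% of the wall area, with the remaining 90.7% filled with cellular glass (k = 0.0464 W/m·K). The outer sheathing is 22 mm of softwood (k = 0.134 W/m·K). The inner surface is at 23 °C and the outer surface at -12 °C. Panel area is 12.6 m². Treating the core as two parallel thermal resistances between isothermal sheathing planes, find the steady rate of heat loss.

Q ≈ 204 W

Sheathing layers in series; stud and cavity paths in parallel between them.
R_inner = 0.018/(0.224×12.6) = 0.006378 K/W
R_stud  = 0.105/(0.136×0.093×12.6) = 0.6589 K/W
R_cav   = 0.105/(0.0464×0.907×12.6) = 0.198 K/W
1/R_core = 1/R_stud + 1/R_cav → R_core = 0.1523 K/W
R_outer = 0.022/(0.134×12.6) = 0.01303 K/W
R_total = 0.1717 K/W
Q = ΔT/R_total = 35/0.1717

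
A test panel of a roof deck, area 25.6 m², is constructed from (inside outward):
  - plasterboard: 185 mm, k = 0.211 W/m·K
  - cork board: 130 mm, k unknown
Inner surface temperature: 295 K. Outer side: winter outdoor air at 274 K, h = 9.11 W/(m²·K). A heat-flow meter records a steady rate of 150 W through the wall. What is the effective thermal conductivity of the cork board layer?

k ≈ 0.05 W/(m·K)

Thermal resistances in series:
R_plasterboard = L/(kA) = 0.185/(0.211×25.6) = 0.03425 K/W
R_outer film = 1/(h_o·A) = 1/(9.11×25.6) = 0.004288 K/W
Sum of known resistances R_other = 0.03854 K/W
Total R = ΔT/Q = 21/150 = 0.14 K/W
R_cork board = R_total − R_other = 0.1015 K/W
k = L/(R·A) = 0.13/(0.1015×25.6)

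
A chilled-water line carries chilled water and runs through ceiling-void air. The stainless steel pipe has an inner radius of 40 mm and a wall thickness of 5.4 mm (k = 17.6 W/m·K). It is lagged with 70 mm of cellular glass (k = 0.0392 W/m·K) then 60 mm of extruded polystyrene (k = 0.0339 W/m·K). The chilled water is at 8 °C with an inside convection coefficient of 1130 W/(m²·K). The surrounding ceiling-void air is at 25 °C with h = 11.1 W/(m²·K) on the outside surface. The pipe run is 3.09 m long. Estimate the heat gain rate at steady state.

Treating each annulus and film as a series resistance:
R_inner film = 1/(h_i·2πr₁L) = 1/(1130×2π×0.04×3.09) = 0.00114 K/W
R_stainless steel pipe wall = ln(45.4/40)/(2π×17.6×3.09) = 3.706×10^-4 K/W
R_cellular glass = ln(115.4/45.4)/(2π×0.0392×3.09) = 1.226 K/W
R_extruded polystyrene = ln(175.4/115.4)/(2π×0.0339×3.09) = 0.6361 K/W
R_outer film = 1/(h_o·2πr_oL) = 1/(11.1×2π×0.1754×3.09) = 0.02646 K/W
R_total = 1.89 K/W
Q = ΔT/R_total = 17/1.89

Q ≈ 9 W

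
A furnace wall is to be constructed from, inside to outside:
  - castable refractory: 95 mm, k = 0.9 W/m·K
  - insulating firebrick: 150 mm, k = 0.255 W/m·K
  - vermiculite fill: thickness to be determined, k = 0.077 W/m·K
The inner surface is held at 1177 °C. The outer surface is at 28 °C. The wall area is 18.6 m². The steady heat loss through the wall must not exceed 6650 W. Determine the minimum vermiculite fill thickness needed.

Series thermal resistances:
R_castable refractory = L/(kA) = 0.095/(0.9×18.6) = 0.005675 K/W
R_insulating firebrick = L/(kA) = 0.15/(0.255×18.6) = 0.03163 K/W
Sum of the known resistances R_other = 0.0373 K/W
Required total resistance R_tot = ΔT/Q_allow = 1149/6650 = 0.1728 K/W
R_vermiculite fill = R_tot − R_other = 0.1355 K/W
L = R·k·A = 0.1355×0.077×18.6

L ≈ 194 mm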